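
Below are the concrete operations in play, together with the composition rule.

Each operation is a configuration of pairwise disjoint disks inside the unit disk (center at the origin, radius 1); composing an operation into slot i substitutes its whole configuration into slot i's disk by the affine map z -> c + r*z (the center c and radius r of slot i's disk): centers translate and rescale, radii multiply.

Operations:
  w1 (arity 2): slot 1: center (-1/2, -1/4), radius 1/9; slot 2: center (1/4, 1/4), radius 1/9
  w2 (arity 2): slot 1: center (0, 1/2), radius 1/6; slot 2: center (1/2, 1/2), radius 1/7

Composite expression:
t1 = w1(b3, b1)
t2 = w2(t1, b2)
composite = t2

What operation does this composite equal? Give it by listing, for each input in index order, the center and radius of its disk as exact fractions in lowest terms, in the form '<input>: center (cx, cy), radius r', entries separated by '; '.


b1: center (1/24, 13/24), radius 1/54; b2: center (1/2, 1/2), radius 1/7; b3: center (-1/12, 11/24), radius 1/54

Each b-disk chains the slot maps above it in w2; radii multiply.
input b3: composing its 2 substitution steps yields center (-1/12, 11/24), radius 1/54
input b1: composing its 2 substitution steps yields center (1/24, 13/24), radius 1/54
input b2: composing its 1 substitution step yields center (1/2, 1/2), radius 1/7


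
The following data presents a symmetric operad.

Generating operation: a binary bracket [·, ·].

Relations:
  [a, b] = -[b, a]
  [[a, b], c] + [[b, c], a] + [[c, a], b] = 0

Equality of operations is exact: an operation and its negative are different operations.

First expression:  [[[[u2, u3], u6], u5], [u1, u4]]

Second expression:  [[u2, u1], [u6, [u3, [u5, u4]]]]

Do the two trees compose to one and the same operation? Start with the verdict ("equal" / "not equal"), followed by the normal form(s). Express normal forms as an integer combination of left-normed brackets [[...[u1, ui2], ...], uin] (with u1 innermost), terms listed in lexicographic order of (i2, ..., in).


not equal — first -[[[[[u1, u4], u2], u3], u6], u5] + [[[[[u1, u4], u3], u2], u6], u5] + [[[[[u1, u4], u5], u2], u3], u6] - [[[[[u1, u4], u5], u3], u2], u6] - [[[[[u1, u4], u5], u6], u2], u3] + [[[[[u1, u4], u5], u6], u3], u2] + [[[[[u1, u4], u6], u2], u3], u5] - [[[[[u1, u4], u6], u3], u2], u5], second -[[[[[u1, u2], u3], u4], u5], u6] + [[[[[u1, u2], u3], u5], u4], u6] + [[[[[u1, u2], u4], u5], u3], u6] - [[[[[u1, u2], u5], u4], u3], u6] + [[[[[u1, u2], u6], u3], u4], u5] - [[[[[u1, u2], u6], u3], u5], u4] - [[[[[u1, u2], u6], u4], u5], u3] + [[[[[u1, u2], u6], u5], u4], u3]


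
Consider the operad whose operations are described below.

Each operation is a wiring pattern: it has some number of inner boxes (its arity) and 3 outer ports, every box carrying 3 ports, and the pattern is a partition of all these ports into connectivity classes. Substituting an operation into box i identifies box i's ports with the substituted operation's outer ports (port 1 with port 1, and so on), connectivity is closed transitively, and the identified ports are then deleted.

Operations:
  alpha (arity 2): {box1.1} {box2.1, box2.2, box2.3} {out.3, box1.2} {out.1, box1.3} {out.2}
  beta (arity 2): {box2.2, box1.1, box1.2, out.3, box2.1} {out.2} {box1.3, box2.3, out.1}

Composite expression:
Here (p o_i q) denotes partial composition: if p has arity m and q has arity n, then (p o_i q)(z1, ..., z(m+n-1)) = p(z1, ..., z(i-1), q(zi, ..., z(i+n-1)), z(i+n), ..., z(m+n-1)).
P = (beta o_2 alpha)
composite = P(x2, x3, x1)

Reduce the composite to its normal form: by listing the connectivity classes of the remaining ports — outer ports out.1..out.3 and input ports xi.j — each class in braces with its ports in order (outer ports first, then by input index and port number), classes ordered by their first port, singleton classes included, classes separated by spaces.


{out.1, x2.3, x3.2} {out.2} {out.3, x2.1, x2.2, x3.3} {x1.1, x1.2, x1.3} {x3.1}

Connectivity passes through glued beta-boundaries; trace each wire chain.
alpha over (x3, x1) gives {out.1, x3.3} {out.2} {out.3, x3.2} {x1.1, x1.2, x1.3} {x3.1}, out.j being that stage's outer ports
beta over (x2, x3, x1) gives {out.1, x2.3, x3.2} {out.2} {out.3, x2.1, x2.2, x3.3} {x1.1, x1.2, x1.3} {x3.1}, out.j being that stage's outer ports


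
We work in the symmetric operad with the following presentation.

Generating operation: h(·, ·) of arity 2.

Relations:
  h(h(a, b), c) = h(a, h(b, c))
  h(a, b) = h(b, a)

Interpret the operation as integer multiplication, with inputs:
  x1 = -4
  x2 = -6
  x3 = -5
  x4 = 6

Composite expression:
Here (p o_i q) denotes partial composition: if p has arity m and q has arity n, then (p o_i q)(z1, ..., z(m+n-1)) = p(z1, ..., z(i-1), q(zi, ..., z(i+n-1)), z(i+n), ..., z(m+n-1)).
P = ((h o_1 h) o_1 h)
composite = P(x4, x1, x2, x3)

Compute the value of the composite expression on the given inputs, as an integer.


-720


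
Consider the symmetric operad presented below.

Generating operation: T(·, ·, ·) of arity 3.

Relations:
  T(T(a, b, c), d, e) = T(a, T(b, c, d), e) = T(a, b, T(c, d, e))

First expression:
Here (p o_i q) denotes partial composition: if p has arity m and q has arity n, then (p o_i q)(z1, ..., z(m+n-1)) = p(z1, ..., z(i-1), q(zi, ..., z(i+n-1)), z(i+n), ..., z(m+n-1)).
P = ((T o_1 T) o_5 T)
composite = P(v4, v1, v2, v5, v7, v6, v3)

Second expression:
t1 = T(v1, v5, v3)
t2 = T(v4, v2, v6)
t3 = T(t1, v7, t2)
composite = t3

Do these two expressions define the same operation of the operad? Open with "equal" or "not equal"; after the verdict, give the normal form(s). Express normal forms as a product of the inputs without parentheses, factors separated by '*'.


not equal; the first gives v4 * v1 * v2 * v5 * v7 * v6 * v3 and the second v1 * v5 * v3 * v7 * v4 * v2 * v6


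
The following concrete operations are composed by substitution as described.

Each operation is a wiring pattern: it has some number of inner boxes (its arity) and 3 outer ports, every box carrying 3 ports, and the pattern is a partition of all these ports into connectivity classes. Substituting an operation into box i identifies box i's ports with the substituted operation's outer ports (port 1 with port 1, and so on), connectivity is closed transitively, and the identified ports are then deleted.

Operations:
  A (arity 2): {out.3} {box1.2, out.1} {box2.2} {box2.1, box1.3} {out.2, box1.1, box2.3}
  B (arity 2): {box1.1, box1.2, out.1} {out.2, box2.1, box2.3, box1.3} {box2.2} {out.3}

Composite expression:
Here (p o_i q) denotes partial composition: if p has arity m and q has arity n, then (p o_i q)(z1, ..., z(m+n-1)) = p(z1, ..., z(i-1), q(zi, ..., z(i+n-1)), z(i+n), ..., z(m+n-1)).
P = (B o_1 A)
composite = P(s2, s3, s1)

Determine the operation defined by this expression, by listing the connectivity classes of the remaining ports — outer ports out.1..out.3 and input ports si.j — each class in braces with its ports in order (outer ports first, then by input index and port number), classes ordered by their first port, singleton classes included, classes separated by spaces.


Connectivity passes through glued B-boundaries; trace each wire chain.
A over (s2, s3) gives {out.1, s2.2} {out.2, s2.1, s3.3} {out.3} {s2.3, s3.1} {s3.2}, out.j being that stage's outer ports
B over (s2, s3, s1) gives {out.1, s2.1, s2.2, s3.3} {out.2, s1.1, s1.3} {out.3} {s1.2} {s2.3, s3.1} {s3.2}, out.j being that stage's outer ports

{out.1, s2.1, s2.2, s3.3} {out.2, s1.1, s1.3} {out.3} {s1.2} {s2.3, s3.1} {s3.2}


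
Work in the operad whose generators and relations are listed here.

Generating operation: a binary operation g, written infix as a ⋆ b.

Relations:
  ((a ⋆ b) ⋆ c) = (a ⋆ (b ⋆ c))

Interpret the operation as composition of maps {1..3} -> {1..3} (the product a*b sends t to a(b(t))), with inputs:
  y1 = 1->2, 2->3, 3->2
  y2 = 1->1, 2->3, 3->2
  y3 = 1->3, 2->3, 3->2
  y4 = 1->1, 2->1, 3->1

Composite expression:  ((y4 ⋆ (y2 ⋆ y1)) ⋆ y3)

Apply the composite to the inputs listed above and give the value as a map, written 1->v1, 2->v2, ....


1->1, 2->1, 3->1

(y2 ⋆ y1) = 1->3, 2->2, 3->3
(y4 ⋆ (y2 ⋆ y1)) = 1->1, 2->1, 3->1
((y4 ⋆ (y2 ⋆ y1)) ⋆ y3) = 1->1, 2->1, 3->1


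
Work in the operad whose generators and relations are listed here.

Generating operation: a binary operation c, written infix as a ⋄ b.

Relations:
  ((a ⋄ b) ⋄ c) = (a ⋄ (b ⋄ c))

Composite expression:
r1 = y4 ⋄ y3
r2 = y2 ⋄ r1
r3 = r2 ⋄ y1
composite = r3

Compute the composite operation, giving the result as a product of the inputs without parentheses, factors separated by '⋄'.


Associativity of c dissolves the nesting; only the y-input order survives.
(y4 ⋄ y3) collapses to y4 ⋄ y3
(y2 ⋄ (y4 ⋄ y3)) collapses to y2 ⋄ y4 ⋄ y3
((y2 ⋄ (y4 ⋄ y3)) ⋄ y1) collapses to y2 ⋄ y4 ⋄ y3 ⋄ y1

y2 ⋄ y4 ⋄ y3 ⋄ y1


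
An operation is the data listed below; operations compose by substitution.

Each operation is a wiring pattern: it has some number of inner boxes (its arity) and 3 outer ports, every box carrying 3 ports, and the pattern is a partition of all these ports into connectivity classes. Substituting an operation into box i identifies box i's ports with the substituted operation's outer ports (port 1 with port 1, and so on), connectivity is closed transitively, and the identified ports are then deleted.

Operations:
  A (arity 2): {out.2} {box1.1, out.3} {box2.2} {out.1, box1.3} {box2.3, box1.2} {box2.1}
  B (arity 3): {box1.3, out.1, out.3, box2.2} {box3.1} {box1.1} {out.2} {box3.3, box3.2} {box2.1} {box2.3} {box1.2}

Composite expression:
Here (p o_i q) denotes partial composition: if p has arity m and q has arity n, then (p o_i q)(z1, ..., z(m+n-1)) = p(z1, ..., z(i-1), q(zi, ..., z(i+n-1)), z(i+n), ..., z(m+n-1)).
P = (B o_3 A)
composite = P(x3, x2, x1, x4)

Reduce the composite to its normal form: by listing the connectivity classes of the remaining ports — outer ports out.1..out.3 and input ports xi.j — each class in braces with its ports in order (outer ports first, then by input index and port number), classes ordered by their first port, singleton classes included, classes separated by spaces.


{out.1, out.3, x2.2, x3.3} {out.2} {x1.1} {x1.2, x4.3} {x1.3} {x2.1} {x2.3} {x3.1} {x3.2} {x4.1} {x4.2}

Reachability decides: close wires over B-identified ports.
after A, the pattern on (x1, x4) reads {out.1, x1.3} {out.2} {out.3, x1.1} {x1.2, x4.3} {x4.1} {x4.2} (out.j = its outer ports)
after B, the pattern on (x3, x2, x1, x4) reads {out.1, out.3, x2.2, x3.3} {out.2} {x1.1} {x1.2, x4.3} {x1.3} {x2.1} {x2.3} {x3.1} {x3.2} {x4.1} {x4.2} (out.j = its outer ports)


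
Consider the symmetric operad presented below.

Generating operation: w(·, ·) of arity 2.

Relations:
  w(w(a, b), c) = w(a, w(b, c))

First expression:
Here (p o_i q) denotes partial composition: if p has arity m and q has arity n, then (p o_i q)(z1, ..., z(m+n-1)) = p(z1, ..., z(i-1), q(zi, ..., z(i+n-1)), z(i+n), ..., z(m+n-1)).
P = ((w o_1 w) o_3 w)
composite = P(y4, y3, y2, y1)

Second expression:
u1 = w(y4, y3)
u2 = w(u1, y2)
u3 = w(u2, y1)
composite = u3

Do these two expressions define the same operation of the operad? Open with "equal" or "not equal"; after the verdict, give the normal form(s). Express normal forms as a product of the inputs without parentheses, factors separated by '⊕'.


equal — both sides give y4 ⊕ y3 ⊕ y2 ⊕ y1

In normal form, the first expression is y4 ⊕ y3 ⊕ y2 ⊕ y1
In normal form, the second expression is y4 ⊕ y3 ⊕ y2 ⊕ y1
One common form — equal.


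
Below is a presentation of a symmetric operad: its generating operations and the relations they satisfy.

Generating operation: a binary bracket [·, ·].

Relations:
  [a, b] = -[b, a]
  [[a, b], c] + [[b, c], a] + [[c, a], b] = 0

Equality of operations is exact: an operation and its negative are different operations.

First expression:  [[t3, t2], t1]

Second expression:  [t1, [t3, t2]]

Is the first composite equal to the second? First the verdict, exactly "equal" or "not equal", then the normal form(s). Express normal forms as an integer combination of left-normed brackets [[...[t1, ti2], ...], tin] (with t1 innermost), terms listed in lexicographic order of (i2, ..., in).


not equal: they reduce to [[t1, t2], t3] - [[t1, t3], t2] and -[[t1, t2], t3] + [[t1, t3], t2]

The first expression reduces to [[t1, t2], t3] - [[t1, t3], t2]
The second expression reduces to -[[t1, t2], t3] + [[t1, t3], t2]
The forms do not match — not equal.


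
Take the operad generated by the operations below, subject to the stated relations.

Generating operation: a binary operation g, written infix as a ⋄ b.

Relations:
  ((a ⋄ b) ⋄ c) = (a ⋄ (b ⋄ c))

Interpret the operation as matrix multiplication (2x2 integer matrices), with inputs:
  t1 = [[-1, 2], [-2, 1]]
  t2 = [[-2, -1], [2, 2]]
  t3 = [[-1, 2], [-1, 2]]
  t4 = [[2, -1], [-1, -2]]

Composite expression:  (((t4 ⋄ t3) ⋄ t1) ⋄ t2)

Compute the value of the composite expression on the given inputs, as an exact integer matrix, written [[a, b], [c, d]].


[[6, 3], [-18, -9]]

(t4 ⋄ t3) = [[-1, 2], [3, -6]]
((t4 ⋄ t3) ⋄ t1) = [[-3, 0], [9, 0]]
(((t4 ⋄ t3) ⋄ t1) ⋄ t2) = [[6, 3], [-18, -9]]


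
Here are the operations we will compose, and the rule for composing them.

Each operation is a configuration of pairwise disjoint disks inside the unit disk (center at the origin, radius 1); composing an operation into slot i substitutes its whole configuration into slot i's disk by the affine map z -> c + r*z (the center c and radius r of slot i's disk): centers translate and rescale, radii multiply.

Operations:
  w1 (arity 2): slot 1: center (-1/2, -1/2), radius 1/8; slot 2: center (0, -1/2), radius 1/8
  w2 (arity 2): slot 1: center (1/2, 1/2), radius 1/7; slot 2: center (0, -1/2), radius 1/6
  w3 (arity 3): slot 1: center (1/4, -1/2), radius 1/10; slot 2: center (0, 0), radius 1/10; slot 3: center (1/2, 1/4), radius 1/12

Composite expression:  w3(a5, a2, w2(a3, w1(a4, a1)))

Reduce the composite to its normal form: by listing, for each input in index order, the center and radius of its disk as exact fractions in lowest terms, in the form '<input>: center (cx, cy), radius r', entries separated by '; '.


Only the slot chain above each a matters under w3; compose those maps.
a5 passes through 1 substitution, ending at center (1/4, -1/2), radius 1/10
a2 passes through 1 substitution, ending at center (0, 0), radius 1/10
a3 passes through 2 substitutions, ending at center (13/24, 7/24), radius 1/84
a4 passes through 3 substitutions, ending at center (71/144, 29/144), radius 1/576
a1 passes through 3 substitutions, ending at center (1/2, 29/144), radius 1/576

a1: center (1/2, 29/144), radius 1/576; a2: center (0, 0), radius 1/10; a3: center (13/24, 7/24), radius 1/84; a4: center (71/144, 29/144), radius 1/576; a5: center (1/4, -1/2), radius 1/10


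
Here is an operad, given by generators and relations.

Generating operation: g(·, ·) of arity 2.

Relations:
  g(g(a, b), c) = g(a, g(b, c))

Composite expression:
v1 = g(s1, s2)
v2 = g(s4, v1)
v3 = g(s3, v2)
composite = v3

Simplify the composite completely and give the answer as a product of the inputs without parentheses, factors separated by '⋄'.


The g-tree's shape is irrelevant; the s-reading-order decides.
g(s1, s2) linearizes to s1 ⋄ s2
g(s4, g(s1, s2)) linearizes to s4 ⋄ s1 ⋄ s2
g(s3, g(s4, g(s1, s2))) linearizes to s3 ⋄ s4 ⋄ s1 ⋄ s2

s3 ⋄ s4 ⋄ s1 ⋄ s2


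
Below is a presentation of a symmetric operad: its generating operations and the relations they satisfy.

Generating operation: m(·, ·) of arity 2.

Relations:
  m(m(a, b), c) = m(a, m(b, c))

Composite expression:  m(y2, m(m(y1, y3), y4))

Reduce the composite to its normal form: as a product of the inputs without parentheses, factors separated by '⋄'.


y2 ⋄ y1 ⋄ y3 ⋄ y4

Every regrouping of m is equal, so read the y-inputs in written order.
m(y1, y3) linearizes to y1 ⋄ y3
m(m(y1, y3), y4) linearizes to y1 ⋄ y3 ⋄ y4
m(y2, m(m(y1, y3), y4)) linearizes to y2 ⋄ y1 ⋄ y3 ⋄ y4


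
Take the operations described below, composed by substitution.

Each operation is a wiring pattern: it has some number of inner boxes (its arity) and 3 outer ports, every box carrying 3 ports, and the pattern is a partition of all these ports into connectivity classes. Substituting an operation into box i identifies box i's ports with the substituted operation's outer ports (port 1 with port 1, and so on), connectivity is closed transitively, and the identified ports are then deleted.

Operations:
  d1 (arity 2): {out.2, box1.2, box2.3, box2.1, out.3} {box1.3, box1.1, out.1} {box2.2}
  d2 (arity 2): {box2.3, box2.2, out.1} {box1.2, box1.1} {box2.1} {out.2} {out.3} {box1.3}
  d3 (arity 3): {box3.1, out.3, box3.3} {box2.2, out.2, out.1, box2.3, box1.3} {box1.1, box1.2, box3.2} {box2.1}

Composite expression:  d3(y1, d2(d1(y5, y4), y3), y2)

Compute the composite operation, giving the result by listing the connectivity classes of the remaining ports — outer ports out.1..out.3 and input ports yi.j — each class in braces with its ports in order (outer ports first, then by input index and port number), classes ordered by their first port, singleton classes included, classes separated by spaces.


{out.1, out.2, y1.3} {out.3, y2.1, y2.3} {y1.1, y1.2, y2.2} {y3.1} {y3.2, y3.3} {y4.1, y4.3, y5.1, y5.2, y5.3} {y4.2}


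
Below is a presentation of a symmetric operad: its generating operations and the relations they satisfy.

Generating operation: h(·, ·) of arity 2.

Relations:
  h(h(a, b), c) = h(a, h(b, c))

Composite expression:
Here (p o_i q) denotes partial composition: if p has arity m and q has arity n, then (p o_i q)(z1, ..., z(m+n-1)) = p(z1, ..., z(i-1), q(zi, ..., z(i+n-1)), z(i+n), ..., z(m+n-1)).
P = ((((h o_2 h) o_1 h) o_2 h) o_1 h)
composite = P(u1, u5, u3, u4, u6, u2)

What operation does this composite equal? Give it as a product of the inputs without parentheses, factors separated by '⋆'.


Every regrouping of h is equal, so read the u-inputs in written order.
h(u1, u5) flattens to u1 ⋆ u5
h(u3, u4) flattens to u3 ⋆ u4
h(h(u1, u5), h(u3, u4)) flattens to u1 ⋆ u5 ⋆ u3 ⋆ u4
h(u6, u2) flattens to u6 ⋆ u2
h(h(h(u1, u5), h(u3, u4)), h(u6, u2)) flattens to u1 ⋆ u5 ⋆ u3 ⋆ u4 ⋆ u6 ⋆ u2

u1 ⋆ u5 ⋆ u3 ⋆ u4 ⋆ u6 ⋆ u2


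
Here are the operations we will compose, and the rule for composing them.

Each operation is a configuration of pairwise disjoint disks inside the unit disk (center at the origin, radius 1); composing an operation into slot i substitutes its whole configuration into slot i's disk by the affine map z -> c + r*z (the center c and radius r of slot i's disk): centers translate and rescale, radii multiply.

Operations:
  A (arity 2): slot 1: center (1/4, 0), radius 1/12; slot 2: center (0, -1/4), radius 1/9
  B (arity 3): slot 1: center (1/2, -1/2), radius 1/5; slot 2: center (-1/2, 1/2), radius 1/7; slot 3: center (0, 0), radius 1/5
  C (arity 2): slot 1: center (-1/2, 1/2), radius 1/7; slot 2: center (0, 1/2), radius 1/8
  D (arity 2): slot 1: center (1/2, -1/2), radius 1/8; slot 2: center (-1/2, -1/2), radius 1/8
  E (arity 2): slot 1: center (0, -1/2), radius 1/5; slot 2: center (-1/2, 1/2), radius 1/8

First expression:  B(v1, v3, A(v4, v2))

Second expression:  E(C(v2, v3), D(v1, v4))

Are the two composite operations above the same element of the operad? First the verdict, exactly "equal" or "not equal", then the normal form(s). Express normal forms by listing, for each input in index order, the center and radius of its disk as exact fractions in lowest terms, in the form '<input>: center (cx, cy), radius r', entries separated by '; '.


not equal — first v1: center (1/2, -1/2), radius 1/5; v2: center (0, -1/20), radius 1/45; v3: center (-1/2, 1/2), radius 1/7; v4: center (1/20, 0), radius 1/60, second v1: center (-7/16, 7/16), radius 1/64; v2: center (-1/10, -2/5), radius 1/35; v3: center (0, -2/5), radius 1/40; v4: center (-9/16, 7/16), radius 1/64


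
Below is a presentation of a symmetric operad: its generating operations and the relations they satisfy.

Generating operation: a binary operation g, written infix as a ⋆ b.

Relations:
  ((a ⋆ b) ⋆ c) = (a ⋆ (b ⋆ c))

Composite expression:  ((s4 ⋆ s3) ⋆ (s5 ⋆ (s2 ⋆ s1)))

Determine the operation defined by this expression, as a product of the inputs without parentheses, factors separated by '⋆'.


s4 ⋆ s3 ⋆ s5 ⋆ s2 ⋆ s1


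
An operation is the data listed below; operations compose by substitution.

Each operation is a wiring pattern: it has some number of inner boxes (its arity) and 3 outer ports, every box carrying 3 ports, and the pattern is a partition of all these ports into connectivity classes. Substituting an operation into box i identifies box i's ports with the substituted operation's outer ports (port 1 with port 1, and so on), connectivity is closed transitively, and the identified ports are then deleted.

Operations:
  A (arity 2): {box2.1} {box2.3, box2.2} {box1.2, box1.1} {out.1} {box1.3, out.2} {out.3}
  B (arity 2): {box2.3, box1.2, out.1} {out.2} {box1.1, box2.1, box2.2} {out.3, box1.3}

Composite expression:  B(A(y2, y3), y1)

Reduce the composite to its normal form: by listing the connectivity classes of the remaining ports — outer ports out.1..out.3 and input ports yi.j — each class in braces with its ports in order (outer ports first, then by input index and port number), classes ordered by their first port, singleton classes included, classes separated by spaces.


{out.1, y1.3, y2.3} {out.2} {out.3} {y1.1, y1.2} {y2.1, y2.2} {y3.1} {y3.2, y3.3}

Connectivity passes through glued B-boundaries; trace each wire chain.
after A, the pattern on (y2, y3) reads {out.1} {out.2, y2.3} {out.3} {y2.1, y2.2} {y3.1} {y3.2, y3.3} (out.j = its outer ports)
after B, the pattern on (y2, y3, y1) reads {out.1, y1.3, y2.3} {out.2} {out.3} {y1.1, y1.2} {y2.1, y2.2} {y3.1} {y3.2, y3.3} (out.j = its outer ports)


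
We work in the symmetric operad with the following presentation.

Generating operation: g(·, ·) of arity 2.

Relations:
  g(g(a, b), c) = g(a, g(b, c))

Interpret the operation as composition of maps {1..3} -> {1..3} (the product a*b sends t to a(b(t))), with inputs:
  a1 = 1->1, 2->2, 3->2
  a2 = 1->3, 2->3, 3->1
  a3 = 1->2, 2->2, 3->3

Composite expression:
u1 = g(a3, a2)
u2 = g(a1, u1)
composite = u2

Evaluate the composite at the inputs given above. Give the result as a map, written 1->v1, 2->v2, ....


1->2, 2->2, 3->2

g(a3, a2) = 1->3, 2->3, 3->2
g(a1, g(a3, a2)) = 1->2, 2->2, 3->2


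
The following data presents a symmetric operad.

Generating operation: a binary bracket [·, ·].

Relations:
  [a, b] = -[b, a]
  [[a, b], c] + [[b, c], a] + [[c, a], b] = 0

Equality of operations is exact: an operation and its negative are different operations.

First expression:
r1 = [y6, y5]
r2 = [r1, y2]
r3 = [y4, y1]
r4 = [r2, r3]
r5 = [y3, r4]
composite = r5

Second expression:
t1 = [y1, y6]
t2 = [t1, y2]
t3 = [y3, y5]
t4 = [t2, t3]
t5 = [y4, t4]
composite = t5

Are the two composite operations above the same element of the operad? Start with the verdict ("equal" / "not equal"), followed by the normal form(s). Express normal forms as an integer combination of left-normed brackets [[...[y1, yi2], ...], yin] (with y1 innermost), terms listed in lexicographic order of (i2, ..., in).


not equal — first -[[[[[y1, y4], y2], y5], y6], y3] + [[[[[y1, y4], y2], y6], y5], y3] + [[[[[y1, y4], y5], y6], y2], y3] - [[[[[y1, y4], y6], y5], y2], y3], second -[[[[[y1, y6], y2], y3], y5], y4] + [[[[[y1, y6], y2], y5], y3], y4]

The first expression, normalized: -[[[[[y1, y4], y2], y5], y6], y3] + [[[[[y1, y4], y2], y6], y5], y3] + [[[[[y1, y4], y5], y6], y2], y3] - [[[[[y1, y4], y6], y5], y2], y3]
The second expression, normalized: -[[[[[y1, y6], y2], y3], y5], y4] + [[[[[y1, y6], y2], y5], y3], y4]
The normal forms differ: not equal.


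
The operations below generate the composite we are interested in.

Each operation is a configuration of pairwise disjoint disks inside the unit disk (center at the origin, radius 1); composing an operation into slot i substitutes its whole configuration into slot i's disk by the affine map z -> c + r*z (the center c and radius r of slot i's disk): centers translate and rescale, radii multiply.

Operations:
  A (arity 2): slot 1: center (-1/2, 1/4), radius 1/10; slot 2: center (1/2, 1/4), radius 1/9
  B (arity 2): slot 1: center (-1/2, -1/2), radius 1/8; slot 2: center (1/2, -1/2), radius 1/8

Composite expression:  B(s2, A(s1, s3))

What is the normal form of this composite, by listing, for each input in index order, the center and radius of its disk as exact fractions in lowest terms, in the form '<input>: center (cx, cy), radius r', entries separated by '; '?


s1: center (7/16, -15/32), radius 1/80; s2: center (-1/2, -1/2), radius 1/8; s3: center (9/16, -15/32), radius 1/72

Nesting under B composes maps z -> c + r*z down each s-path.
for s2, the 1-step affine chain lands on center (-1/2, -1/2), radius 1/8
for s1, the 2-step affine chain lands on center (7/16, -15/32), radius 1/80
for s3, the 2-step affine chain lands on center (9/16, -15/32), radius 1/72


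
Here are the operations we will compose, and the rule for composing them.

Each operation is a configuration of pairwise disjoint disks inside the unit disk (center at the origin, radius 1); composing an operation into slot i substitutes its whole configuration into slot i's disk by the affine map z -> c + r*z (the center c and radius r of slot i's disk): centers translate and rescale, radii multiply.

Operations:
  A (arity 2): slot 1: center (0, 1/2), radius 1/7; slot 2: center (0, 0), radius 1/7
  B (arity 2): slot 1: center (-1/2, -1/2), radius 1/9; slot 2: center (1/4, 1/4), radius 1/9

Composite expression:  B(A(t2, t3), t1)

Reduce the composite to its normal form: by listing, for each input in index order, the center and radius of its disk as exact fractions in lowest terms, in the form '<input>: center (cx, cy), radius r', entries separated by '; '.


t1: center (1/4, 1/4), radius 1/9; t2: center (-1/2, -4/9), radius 1/63; t3: center (-1/2, -1/2), radius 1/63

Affine substitution under B: radii multiply and t-centers shift.
tracing t2 down its 2-map path: center (-1/2, -4/9), radius 1/63
tracing t3 down its 2-map path: center (-1/2, -1/2), radius 1/63
tracing t1 down its 1-map path: center (1/4, 1/4), radius 1/9


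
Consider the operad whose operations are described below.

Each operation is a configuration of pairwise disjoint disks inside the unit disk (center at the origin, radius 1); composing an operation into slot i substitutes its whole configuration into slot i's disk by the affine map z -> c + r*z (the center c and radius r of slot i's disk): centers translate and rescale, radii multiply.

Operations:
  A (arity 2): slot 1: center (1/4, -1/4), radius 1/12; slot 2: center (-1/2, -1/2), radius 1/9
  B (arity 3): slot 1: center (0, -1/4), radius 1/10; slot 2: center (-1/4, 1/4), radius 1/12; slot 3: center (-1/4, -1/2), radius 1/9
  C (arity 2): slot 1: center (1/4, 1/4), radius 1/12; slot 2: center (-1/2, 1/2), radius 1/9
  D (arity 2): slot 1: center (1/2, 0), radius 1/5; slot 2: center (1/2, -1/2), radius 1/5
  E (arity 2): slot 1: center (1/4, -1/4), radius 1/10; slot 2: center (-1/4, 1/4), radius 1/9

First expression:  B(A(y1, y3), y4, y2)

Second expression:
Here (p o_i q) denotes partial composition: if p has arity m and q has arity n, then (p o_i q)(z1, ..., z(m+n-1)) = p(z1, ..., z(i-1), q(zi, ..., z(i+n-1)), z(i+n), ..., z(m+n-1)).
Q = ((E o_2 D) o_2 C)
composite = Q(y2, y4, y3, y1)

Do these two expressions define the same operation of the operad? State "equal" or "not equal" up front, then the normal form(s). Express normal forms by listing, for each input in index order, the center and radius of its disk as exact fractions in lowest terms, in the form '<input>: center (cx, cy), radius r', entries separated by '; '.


not equal; the first gives y1: center (1/40, -11/40), radius 1/120; y2: center (-1/4, -1/2), radius 1/9; y3: center (-1/20, -3/10), radius 1/90; y4: center (-1/4, 1/4), radius 1/12 and the second y1: center (-7/36, 7/36), radius 1/45; y2: center (1/4, -1/4), radius 1/10; y3: center (-37/180, 47/180), radius 1/405; y4: center (-17/90, 23/90), radius 1/540

In normal form, the first expression is y1: center (1/40, -11/40), radius 1/120; y2: center (-1/4, -1/2), radius 1/9; y3: center (-1/20, -3/10), radius 1/90; y4: center (-1/4, 1/4), radius 1/12
In normal form, the second expression is y1: center (-7/36, 7/36), radius 1/45; y2: center (1/4, -1/4), radius 1/10; y3: center (-37/180, 47/180), radius 1/405; y4: center (-17/90, 23/90), radius 1/540
The normal forms differ: not equal.


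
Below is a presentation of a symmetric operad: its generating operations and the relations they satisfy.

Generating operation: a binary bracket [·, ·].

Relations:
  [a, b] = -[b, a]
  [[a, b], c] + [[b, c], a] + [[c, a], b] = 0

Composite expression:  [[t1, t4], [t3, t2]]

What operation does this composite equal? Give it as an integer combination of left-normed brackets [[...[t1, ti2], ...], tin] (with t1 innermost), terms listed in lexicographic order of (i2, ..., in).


-[[[t1, t4], t2], t3] + [[[t1, t4], t3], t2]

In the tensor algebra, words opening t1 carry the t1-anchored form.
Composite bracket: [[t1, t4], [t3, t2]]
The bracket unfolds into 8 signed words via [a, b] = ab - ba (2^3 = 8).
Coefficients come from the t1-initial words:
  t1t4t2t3 appears with sign -1, giving the term -[[[t1, t4], t2], t3]
  t1t4t3t2 appears with sign +1, giving the term +[[[t1, t4], t3], t2]


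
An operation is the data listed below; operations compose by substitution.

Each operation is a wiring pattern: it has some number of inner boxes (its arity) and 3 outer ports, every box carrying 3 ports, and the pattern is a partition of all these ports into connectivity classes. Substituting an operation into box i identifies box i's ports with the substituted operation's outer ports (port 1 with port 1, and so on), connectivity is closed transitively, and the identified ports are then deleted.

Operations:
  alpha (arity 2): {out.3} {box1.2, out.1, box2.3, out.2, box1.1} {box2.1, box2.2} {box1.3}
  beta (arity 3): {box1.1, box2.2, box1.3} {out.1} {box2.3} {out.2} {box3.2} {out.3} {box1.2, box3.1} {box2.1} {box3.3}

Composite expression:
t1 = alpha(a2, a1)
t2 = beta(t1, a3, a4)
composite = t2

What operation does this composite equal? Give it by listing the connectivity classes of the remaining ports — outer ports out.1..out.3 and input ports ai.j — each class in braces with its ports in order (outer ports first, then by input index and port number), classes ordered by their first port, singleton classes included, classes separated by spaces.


{out.1} {out.2} {out.3} {a1.1, a1.2} {a1.3, a2.1, a2.2, a3.2, a4.1} {a2.3} {a3.1} {a3.3} {a4.2} {a4.3}

After gluing at beta, chains via deleted ports link the a-ports.
stage alpha: inputs (a2, a1), connectivity {out.1, out.2, a1.3, a2.1, a2.2} {out.3} {a1.1, a1.2} {a2.3}, out.j its boundary
stage beta: inputs (a2, a1, a3, a4), connectivity {out.1} {out.2} {out.3} {a1.1, a1.2} {a1.3, a2.1, a2.2, a3.2, a4.1} {a2.3} {a3.1} {a3.3} {a4.2} {a4.3}, out.j its boundary


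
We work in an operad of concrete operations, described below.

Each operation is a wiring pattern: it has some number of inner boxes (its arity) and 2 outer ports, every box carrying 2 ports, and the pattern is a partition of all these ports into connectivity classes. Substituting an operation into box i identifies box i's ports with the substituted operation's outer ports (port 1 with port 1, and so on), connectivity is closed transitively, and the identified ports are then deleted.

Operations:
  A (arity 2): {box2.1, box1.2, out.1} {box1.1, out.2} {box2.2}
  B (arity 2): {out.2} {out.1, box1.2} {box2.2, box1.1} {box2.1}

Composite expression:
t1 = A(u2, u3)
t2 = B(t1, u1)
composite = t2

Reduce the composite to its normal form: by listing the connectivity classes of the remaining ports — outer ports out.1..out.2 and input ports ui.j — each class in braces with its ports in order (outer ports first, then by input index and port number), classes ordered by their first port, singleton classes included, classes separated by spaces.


{out.1, u2.1} {out.2} {u1.1} {u1.2, u2.2, u3.1} {u3.2}


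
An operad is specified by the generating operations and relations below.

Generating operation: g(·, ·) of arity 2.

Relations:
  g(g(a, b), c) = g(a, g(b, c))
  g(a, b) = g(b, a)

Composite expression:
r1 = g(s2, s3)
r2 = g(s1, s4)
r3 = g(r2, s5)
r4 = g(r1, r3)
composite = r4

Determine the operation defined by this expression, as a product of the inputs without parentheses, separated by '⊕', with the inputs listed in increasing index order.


s1 ⊕ s2 ⊕ s3 ⊕ s4 ⊕ s5


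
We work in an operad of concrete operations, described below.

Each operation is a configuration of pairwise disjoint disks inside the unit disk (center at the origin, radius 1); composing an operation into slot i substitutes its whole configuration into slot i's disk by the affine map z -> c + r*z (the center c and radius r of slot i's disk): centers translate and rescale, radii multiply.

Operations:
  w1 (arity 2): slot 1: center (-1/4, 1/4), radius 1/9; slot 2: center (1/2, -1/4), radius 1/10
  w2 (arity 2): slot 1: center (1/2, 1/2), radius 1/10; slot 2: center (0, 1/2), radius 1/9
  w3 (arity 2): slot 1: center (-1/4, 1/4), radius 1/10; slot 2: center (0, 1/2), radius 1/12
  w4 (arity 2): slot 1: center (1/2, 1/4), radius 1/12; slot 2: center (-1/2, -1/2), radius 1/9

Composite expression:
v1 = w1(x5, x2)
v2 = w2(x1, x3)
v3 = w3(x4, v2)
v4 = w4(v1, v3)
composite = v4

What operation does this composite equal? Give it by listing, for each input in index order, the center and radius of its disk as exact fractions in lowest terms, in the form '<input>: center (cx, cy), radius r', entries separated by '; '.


Follow each x-input down from w4: c' goes to c + r*c', radius to r*r'.
x5 passes through 2 substitutions, ending at center (23/48, 13/48), radius 1/108
x2 passes through 2 substitutions, ending at center (13/24, 11/48), radius 1/120
x4 passes through 2 substitutions, ending at center (-19/36, -17/36), radius 1/90
x1 passes through 3 substitutions, ending at center (-107/216, -95/216), radius 1/1080
x3 passes through 3 substitutions, ending at center (-1/2, -95/216), radius 1/972

x1: center (-107/216, -95/216), radius 1/1080; x2: center (13/24, 11/48), radius 1/120; x3: center (-1/2, -95/216), radius 1/972; x4: center (-19/36, -17/36), radius 1/90; x5: center (23/48, 13/48), radius 1/108


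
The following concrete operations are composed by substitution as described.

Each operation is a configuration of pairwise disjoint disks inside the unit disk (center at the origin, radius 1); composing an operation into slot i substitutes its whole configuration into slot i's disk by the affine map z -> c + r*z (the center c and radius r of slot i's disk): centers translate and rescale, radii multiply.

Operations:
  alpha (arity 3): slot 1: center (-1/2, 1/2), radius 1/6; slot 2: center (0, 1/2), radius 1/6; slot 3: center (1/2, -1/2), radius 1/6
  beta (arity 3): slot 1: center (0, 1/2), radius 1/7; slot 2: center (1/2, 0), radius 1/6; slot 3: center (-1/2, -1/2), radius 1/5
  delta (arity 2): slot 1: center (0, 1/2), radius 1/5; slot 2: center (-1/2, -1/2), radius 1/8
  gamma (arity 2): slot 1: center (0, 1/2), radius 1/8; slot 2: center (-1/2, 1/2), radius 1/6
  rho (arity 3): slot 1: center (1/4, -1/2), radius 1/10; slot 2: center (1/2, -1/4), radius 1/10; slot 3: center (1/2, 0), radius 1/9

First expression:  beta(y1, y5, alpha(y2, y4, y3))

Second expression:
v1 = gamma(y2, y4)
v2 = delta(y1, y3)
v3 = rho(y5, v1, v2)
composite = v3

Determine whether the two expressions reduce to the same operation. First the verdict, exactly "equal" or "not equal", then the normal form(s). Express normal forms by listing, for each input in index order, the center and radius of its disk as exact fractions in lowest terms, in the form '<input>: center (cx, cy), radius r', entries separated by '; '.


not equal; the first gives y1: center (0, 1/2), radius 1/7; y2: center (-3/5, -2/5), radius 1/30; y3: center (-2/5, -3/5), radius 1/30; y4: center (-1/2, -2/5), radius 1/30; y5: center (1/2, 0), radius 1/6 and the second y1: center (1/2, 1/18), radius 1/45; y2: center (1/2, -1/5), radius 1/80; y3: center (4/9, -1/18), radius 1/72; y4: center (9/20, -1/5), radius 1/60; y5: center (1/4, -1/2), radius 1/10

In normal form, the first expression is y1: center (0, 1/2), radius 1/7; y2: center (-3/5, -2/5), radius 1/30; y3: center (-2/5, -3/5), radius 1/30; y4: center (-1/2, -2/5), radius 1/30; y5: center (1/2, 0), radius 1/6
In normal form, the second expression is y1: center (1/2, 1/18), radius 1/45; y2: center (1/2, -1/5), radius 1/80; y3: center (4/9, -1/18), radius 1/72; y4: center (9/20, -1/5), radius 1/60; y5: center (1/4, -1/2), radius 1/10
The forms do not match — not equal.


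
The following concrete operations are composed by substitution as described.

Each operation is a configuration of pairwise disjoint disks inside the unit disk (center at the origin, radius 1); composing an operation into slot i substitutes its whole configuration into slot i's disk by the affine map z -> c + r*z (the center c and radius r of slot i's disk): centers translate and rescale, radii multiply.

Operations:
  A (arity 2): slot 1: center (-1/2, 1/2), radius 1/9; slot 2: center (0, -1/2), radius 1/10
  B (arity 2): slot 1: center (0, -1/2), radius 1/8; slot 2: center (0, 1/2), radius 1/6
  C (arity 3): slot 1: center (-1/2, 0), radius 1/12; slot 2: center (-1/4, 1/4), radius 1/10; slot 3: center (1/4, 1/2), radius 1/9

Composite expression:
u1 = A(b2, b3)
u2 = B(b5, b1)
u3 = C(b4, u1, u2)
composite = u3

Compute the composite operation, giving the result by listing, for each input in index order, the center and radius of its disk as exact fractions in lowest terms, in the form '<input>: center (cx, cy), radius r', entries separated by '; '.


Affine substitution under C: radii multiply and b-centers shift.
b4 passes through 1 substitution, ending at center (-1/2, 0), radius 1/12
b2 passes through 2 substitutions, ending at center (-3/10, 3/10), radius 1/90
b3 passes through 2 substitutions, ending at center (-1/4, 1/5), radius 1/100
b5 passes through 2 substitutions, ending at center (1/4, 4/9), radius 1/72
b1 passes through 2 substitutions, ending at center (1/4, 5/9), radius 1/54

b1: center (1/4, 5/9), radius 1/54; b2: center (-3/10, 3/10), radius 1/90; b3: center (-1/4, 1/5), radius 1/100; b4: center (-1/2, 0), radius 1/12; b5: center (1/4, 4/9), radius 1/72


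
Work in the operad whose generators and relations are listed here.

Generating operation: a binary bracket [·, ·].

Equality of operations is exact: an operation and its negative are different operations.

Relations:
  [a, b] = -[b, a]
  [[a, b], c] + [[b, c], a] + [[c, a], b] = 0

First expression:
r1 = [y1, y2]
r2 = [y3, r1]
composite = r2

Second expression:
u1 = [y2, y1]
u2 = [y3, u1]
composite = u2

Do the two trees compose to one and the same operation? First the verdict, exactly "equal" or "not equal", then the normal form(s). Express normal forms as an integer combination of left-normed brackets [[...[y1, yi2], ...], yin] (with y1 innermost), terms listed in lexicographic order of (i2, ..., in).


not equal; first: -[[y1, y2], y3]; second: [[y1, y2], y3]

The first expression reduces to -[[y1, y2], y3]
The second expression reduces to [[y1, y2], y3]
Different reductions; not equal.


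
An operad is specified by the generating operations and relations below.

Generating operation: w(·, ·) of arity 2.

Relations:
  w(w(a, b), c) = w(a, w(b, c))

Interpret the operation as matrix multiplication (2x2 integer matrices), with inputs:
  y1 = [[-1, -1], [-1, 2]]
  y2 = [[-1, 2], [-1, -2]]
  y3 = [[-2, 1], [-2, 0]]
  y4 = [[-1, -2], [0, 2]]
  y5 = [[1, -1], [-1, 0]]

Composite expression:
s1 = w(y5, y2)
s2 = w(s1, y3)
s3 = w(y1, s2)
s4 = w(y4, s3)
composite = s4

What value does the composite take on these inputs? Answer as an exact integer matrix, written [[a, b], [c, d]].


[[-30, -3], [24, 4]]

w(y5, y2) = [[0, 4], [1, -2]]
w(w(y5, y2), y3) = [[-8, 0], [2, 1]]
w(y1, w(w(y5, y2), y3)) = [[6, -1], [12, 2]]
w(y4, w(y1, w(w(y5, y2), y3))) = [[-30, -3], [24, 4]]
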